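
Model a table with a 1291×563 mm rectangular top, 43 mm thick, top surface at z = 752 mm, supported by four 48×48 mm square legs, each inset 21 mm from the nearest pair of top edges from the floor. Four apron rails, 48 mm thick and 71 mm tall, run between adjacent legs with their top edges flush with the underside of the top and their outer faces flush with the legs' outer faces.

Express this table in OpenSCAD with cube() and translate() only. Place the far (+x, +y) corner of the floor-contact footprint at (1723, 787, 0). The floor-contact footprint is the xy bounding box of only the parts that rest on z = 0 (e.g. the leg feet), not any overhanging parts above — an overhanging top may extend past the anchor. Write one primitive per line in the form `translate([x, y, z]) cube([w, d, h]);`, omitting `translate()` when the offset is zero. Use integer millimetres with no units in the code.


translate([453, 245, 709]) cube([1291, 563, 43]);
translate([474, 266, 0]) cube([48, 48, 709]);
translate([1675, 266, 0]) cube([48, 48, 709]);
translate([474, 739, 0]) cube([48, 48, 709]);
translate([1675, 739, 0]) cube([48, 48, 709]);
translate([522, 266, 638]) cube([1153, 48, 71]);
translate([522, 739, 638]) cube([1153, 48, 71]);
translate([474, 314, 638]) cube([48, 425, 71]);
translate([1675, 314, 638]) cube([48, 425, 71]);


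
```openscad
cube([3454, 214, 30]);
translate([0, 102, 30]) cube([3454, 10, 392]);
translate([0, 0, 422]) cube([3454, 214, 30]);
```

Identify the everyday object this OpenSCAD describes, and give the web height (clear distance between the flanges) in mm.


An I-beam. The web height is 392 mm.

Two wide flanges with a thin centred web — an I-beam. Overall 452 mm minus two 30 mm flanges gives a web of 452 − 2·30 = 392 mm.


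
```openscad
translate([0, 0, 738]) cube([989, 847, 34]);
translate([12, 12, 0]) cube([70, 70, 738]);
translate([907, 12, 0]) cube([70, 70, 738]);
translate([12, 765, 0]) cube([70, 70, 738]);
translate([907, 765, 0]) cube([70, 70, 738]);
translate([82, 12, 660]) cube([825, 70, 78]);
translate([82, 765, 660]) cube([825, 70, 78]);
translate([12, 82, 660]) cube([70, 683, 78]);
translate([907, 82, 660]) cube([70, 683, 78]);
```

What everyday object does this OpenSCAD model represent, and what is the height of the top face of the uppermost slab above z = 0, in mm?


A table. The table height is 772 mm.

A 989×847×34 slab sits at z = 738 on four 70 mm square posts — a table. The top surface is at 738 + 34 = 772 mm.


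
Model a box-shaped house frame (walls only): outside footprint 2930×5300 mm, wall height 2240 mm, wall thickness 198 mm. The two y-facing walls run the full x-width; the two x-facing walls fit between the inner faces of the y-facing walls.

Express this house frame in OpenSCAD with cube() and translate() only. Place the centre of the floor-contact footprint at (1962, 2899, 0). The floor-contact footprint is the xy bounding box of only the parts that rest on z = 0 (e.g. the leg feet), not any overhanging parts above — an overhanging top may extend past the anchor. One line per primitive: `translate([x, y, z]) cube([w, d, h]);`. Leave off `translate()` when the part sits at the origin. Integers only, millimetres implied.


translate([497, 249, 0]) cube([2930, 198, 2240]);
translate([497, 5351, 0]) cube([2930, 198, 2240]);
translate([497, 447, 0]) cube([198, 4904, 2240]);
translate([3229, 447, 0]) cube([198, 4904, 2240]);


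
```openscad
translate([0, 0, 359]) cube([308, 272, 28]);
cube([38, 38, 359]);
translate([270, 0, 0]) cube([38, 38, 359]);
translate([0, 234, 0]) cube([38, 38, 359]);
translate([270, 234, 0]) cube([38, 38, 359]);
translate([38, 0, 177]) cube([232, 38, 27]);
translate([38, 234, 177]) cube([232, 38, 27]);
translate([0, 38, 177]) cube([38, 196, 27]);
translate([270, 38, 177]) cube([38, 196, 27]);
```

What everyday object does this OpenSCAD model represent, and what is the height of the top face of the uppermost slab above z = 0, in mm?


A stool. The seat height is 387 mm.

A 308×272×28 slab at z = 359 on four corner posts — a stool. The seat top is 359 + 28 = 387 mm.


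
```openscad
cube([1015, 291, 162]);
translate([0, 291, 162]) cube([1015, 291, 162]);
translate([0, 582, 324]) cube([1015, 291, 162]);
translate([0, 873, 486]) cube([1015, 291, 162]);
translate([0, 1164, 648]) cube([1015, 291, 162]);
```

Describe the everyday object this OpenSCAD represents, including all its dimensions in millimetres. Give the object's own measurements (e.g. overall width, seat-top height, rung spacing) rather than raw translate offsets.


A straight staircase of 5 solid steps. Each step is 1015 mm wide (x), 291 mm deep (y, the going) and 162 mm tall (the rise). The first step rests on the floor; each subsequent step sits one going further in +y and one rise higher in +z, directly behind and above the previous step with no overlap.


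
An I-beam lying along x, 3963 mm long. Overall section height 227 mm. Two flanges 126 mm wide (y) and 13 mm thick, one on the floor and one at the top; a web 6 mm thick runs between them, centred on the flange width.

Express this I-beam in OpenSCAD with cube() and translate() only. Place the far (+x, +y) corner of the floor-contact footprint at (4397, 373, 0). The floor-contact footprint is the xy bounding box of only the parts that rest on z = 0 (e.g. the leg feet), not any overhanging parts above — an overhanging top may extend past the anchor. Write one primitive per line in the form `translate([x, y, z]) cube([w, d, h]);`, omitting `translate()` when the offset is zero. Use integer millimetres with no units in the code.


translate([434, 247, 0]) cube([3963, 126, 13]);
translate([434, 307, 13]) cube([3963, 6, 201]);
translate([434, 247, 214]) cube([3963, 126, 13]);


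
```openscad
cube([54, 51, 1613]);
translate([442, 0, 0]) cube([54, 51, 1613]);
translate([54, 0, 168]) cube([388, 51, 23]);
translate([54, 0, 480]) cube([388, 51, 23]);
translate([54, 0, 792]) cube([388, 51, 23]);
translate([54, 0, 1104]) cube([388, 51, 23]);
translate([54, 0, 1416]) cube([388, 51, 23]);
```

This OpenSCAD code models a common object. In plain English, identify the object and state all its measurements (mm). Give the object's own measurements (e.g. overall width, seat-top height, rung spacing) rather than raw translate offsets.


A straight ladder. Two 54×51 mm vertical rails, 1613 mm tall, stand 496 mm apart (outside-to-outside) with their front faces coplanar on the −y side. 5 rungs, each 51 mm deep and 23 mm tall, span between the inner faces of the rails, front faces flush with the rails. The lowest rung's underside is at z = 168 mm and rungs are spaced 312 mm apart (underside to underside).


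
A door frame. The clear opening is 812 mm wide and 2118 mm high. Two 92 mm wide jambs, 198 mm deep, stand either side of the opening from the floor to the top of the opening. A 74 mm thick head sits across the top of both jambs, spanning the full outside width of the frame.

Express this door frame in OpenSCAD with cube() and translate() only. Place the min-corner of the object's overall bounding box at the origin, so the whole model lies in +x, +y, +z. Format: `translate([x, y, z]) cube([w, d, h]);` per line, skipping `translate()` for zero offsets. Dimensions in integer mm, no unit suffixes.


cube([92, 198, 2118]);
translate([904, 0, 0]) cube([92, 198, 2118]);
translate([0, 0, 2118]) cube([996, 198, 74]);


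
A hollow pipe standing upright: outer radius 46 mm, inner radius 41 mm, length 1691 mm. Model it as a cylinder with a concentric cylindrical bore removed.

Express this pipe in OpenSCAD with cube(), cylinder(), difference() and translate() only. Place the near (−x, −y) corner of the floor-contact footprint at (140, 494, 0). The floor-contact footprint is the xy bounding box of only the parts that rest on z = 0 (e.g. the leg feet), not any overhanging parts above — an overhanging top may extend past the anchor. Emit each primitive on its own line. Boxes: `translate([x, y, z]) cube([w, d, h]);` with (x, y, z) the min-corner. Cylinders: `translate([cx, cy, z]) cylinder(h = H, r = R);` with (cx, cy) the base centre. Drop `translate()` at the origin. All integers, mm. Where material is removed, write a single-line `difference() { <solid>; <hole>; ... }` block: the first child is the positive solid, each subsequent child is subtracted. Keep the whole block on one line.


difference() { translate([186, 540, 0]) cylinder(h = 1691, r = 46); translate([186, 540, 0]) cylinder(h = 1691, r = 41); }


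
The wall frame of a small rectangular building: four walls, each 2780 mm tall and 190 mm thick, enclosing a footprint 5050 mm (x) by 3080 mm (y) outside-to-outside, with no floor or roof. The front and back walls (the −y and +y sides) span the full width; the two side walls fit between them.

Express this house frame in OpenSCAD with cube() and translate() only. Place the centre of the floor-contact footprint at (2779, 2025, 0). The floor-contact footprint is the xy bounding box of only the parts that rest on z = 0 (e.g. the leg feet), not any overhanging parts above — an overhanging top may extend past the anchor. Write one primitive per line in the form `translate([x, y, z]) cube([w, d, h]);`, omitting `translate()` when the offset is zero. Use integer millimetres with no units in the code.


translate([254, 485, 0]) cube([5050, 190, 2780]);
translate([254, 3375, 0]) cube([5050, 190, 2780]);
translate([254, 675, 0]) cube([190, 2700, 2780]);
translate([5114, 675, 0]) cube([190, 2700, 2780]);


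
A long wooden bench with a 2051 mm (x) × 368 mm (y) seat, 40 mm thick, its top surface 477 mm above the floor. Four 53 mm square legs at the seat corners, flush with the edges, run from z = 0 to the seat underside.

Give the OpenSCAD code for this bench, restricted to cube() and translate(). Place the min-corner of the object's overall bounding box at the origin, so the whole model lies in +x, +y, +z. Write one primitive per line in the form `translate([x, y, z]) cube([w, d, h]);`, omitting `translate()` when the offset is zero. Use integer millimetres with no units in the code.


translate([0, 0, 437]) cube([2051, 368, 40]);
cube([53, 53, 437]);
translate([0, 315, 0]) cube([53, 53, 437]);
translate([1998, 0, 0]) cube([53, 53, 437]);
translate([1998, 315, 0]) cube([53, 53, 437]);


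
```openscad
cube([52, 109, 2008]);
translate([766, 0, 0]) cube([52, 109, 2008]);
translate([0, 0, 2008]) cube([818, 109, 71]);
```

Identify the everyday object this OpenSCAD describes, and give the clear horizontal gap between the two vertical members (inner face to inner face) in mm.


A door frame. The clear opening width is 714 mm.

Two 2008 mm tall posts with a header on top — a door frame. The left jamb is 52 mm wide at x = 0; the right jamb starts at x = 766. The clear opening is 766 − 52 = 714 mm.


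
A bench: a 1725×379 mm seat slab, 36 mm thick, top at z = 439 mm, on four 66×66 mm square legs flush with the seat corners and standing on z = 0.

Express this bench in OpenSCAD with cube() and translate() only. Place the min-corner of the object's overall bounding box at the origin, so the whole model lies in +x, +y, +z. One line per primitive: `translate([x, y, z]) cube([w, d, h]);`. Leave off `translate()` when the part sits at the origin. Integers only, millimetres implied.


translate([0, 0, 403]) cube([1725, 379, 36]);
cube([66, 66, 403]);
translate([0, 313, 0]) cube([66, 66, 403]);
translate([1659, 0, 0]) cube([66, 66, 403]);
translate([1659, 313, 0]) cube([66, 66, 403]);


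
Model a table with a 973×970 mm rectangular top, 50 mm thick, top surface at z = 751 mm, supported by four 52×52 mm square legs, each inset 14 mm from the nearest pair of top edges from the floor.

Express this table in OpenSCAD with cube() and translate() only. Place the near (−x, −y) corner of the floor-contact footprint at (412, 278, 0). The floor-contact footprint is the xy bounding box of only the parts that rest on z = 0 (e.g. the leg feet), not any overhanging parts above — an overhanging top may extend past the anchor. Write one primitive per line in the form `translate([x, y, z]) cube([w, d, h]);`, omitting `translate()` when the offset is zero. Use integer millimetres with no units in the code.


// leg_h = 751 - 50 = 701
translate([398, 264, 701]) cube([973, 970, 50]);
translate([412, 278, 0]) cube([52, 52, 701]);
translate([1305, 278, 0]) cube([52, 52, 701]);
translate([412, 1168, 0]) cube([52, 52, 701]);
translate([1305, 1168, 0]) cube([52, 52, 701]);


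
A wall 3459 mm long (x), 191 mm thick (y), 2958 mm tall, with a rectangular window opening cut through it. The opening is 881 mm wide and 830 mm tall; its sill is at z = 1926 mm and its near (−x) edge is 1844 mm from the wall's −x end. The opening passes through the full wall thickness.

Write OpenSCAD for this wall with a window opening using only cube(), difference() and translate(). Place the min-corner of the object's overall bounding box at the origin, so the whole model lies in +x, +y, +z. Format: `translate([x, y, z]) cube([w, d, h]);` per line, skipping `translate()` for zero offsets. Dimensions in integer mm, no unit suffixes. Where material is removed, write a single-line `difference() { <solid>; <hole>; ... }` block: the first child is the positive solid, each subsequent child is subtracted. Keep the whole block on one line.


difference() { cube([3459, 191, 2958]); translate([1844, 0, 1926]) cube([881, 191, 830]); }


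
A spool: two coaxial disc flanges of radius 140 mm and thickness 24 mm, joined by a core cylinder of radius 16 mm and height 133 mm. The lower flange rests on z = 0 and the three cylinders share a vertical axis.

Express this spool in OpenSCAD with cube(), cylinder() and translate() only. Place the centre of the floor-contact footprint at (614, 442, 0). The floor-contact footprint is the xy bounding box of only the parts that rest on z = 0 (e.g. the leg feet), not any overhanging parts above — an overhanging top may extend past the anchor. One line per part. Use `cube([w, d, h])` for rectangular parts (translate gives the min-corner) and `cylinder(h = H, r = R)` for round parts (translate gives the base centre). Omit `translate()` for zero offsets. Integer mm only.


translate([614, 442, 0]) cylinder(h = 24, r = 140);
translate([614, 442, 24]) cylinder(h = 133, r = 16);
translate([614, 442, 157]) cylinder(h = 24, r = 140);


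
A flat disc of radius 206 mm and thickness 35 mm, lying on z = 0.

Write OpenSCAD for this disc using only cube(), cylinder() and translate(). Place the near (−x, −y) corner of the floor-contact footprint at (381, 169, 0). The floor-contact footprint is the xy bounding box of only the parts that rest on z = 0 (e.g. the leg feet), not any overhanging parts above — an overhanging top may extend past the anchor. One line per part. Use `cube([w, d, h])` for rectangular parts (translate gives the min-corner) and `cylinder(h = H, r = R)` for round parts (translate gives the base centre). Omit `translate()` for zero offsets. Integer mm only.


translate([587, 375, 0]) cylinder(h = 35, r = 206);


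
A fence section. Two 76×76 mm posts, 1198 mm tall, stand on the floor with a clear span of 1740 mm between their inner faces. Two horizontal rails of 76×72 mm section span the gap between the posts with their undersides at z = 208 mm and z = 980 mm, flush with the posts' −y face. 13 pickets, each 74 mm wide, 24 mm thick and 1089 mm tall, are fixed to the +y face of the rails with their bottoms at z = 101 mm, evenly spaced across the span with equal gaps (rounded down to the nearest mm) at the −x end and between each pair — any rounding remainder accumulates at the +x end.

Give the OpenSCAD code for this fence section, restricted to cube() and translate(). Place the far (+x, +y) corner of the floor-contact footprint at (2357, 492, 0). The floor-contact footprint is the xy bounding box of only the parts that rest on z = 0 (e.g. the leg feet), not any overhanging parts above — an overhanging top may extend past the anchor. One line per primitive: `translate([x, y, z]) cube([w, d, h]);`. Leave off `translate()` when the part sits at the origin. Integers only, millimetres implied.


translate([465, 416, 0]) cube([76, 76, 1198]);
translate([2281, 416, 0]) cube([76, 76, 1198]);
translate([541, 416, 208]) cube([1740, 76, 72]);
translate([541, 416, 980]) cube([1740, 76, 72]);
translate([596, 492, 101]) cube([74, 24, 1089]);
translate([725, 492, 101]) cube([74, 24, 1089]);
translate([854, 492, 101]) cube([74, 24, 1089]);
translate([983, 492, 101]) cube([74, 24, 1089]);
translate([1112, 492, 101]) cube([74, 24, 1089]);
translate([1241, 492, 101]) cube([74, 24, 1089]);
translate([1370, 492, 101]) cube([74, 24, 1089]);
translate([1499, 492, 101]) cube([74, 24, 1089]);
translate([1628, 492, 101]) cube([74, 24, 1089]);
translate([1757, 492, 101]) cube([74, 24, 1089]);
translate([1886, 492, 101]) cube([74, 24, 1089]);
translate([2015, 492, 101]) cube([74, 24, 1089]);
translate([2144, 492, 101]) cube([74, 24, 1089]);


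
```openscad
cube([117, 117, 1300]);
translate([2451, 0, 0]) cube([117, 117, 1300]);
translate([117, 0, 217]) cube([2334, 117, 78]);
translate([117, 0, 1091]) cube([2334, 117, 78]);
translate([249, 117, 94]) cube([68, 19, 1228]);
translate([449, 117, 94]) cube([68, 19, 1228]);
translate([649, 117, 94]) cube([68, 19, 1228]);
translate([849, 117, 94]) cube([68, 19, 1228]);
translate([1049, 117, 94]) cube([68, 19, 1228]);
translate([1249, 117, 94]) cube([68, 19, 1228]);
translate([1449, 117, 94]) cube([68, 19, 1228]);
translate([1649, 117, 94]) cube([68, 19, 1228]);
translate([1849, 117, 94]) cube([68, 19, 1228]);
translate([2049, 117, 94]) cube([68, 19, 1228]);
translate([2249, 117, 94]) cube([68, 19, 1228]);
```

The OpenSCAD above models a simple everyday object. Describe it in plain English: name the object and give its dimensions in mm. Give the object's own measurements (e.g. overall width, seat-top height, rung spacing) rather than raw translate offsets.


A fence section. Two 117×117 mm posts, 1300 mm tall, stand on the floor with a clear span of 2334 mm between their inner faces. Two horizontal rails of 117×78 mm section span the gap between the posts with their undersides at z = 217 mm and z = 1091 mm, flush with the posts' −y face. 11 pickets, each 68 mm wide, 19 mm thick and 1228 mm tall, are fixed to the +y face of the rails with their bottoms at z = 94 mm, spaced across the span with a 132 mm gap after the −x post and between neighbouring pickets, with 134 mm left before the +x post.


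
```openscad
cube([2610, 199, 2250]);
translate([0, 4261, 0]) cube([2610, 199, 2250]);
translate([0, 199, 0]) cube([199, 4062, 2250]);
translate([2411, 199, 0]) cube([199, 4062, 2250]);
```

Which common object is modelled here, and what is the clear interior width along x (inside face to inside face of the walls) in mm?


A house (or room) frame. The interior width is 2212 mm.

Four 2250 mm walls enclosing a rectangle with no floor or roof — a room or house frame. Outside width is 2610 mm and wall thickness is 199 mm, so the interior width is 2610 − 2 × 199 = 2212 mm.


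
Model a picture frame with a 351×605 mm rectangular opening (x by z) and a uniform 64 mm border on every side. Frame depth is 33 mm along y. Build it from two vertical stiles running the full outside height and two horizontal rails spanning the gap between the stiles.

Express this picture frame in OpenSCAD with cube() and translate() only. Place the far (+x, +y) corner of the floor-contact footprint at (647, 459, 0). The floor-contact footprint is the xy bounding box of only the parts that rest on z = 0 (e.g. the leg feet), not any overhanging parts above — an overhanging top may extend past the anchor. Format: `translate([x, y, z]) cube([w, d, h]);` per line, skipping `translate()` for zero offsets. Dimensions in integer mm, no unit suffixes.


translate([168, 426, 0]) cube([64, 33, 733]);
translate([583, 426, 0]) cube([64, 33, 733]);
translate([232, 426, 0]) cube([351, 33, 64]);
translate([232, 426, 669]) cube([351, 33, 64]);


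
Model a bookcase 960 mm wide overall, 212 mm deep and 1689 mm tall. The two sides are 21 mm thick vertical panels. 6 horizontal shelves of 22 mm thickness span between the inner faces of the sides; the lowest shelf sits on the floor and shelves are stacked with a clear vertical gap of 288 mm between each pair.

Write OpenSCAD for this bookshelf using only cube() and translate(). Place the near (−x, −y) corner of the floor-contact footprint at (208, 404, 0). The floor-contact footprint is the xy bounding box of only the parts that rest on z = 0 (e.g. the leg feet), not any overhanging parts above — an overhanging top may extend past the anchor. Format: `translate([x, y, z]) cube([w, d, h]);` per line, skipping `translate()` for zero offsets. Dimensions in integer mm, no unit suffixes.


translate([208, 404, 0]) cube([21, 212, 1689]);
translate([1147, 404, 0]) cube([21, 212, 1689]);
translate([229, 404, 0]) cube([918, 212, 22]);
translate([229, 404, 310]) cube([918, 212, 22]);
translate([229, 404, 620]) cube([918, 212, 22]);
translate([229, 404, 930]) cube([918, 212, 22]);
translate([229, 404, 1240]) cube([918, 212, 22]);
translate([229, 404, 1550]) cube([918, 212, 22]);


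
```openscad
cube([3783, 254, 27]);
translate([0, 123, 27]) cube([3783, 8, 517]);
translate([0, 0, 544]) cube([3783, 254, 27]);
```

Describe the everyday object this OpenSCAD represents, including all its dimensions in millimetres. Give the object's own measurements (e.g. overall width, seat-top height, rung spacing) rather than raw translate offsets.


An I-beam lying along x, 3783 mm long. Overall section height 571 mm. Two flanges 254 mm wide (y) and 27 mm thick, one on the floor and one at the top; a web 8 mm thick runs between them, centred on the flange width.


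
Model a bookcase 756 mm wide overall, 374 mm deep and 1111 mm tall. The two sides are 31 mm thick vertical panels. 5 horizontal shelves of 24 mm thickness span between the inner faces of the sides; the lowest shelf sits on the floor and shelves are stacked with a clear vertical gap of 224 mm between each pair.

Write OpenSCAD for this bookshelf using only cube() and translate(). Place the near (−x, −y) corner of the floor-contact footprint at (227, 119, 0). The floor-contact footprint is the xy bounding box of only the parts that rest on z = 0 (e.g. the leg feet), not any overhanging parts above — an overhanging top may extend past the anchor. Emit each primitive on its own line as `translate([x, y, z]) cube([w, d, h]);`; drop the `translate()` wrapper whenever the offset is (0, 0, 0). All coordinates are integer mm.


translate([227, 119, 0]) cube([31, 374, 1111]);
translate([952, 119, 0]) cube([31, 374, 1111]);
translate([258, 119, 0]) cube([694, 374, 24]);
translate([258, 119, 248]) cube([694, 374, 24]);
translate([258, 119, 496]) cube([694, 374, 24]);
translate([258, 119, 744]) cube([694, 374, 24]);
translate([258, 119, 992]) cube([694, 374, 24]);


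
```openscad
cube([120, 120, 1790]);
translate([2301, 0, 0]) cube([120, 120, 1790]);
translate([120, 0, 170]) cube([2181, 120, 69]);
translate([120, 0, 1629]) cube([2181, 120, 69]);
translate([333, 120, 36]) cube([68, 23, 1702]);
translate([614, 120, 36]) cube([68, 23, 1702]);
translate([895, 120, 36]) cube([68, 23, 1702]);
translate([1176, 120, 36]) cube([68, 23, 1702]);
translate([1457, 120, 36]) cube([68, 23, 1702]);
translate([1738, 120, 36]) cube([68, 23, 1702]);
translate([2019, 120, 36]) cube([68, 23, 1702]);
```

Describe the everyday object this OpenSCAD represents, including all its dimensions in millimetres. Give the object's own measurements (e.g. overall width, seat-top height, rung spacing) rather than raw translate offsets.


A fence section. Two 120×120 mm posts, 1790 mm tall, stand on the floor with a clear span of 2181 mm between their inner faces. Two horizontal rails of 120×69 mm section span the gap between the posts with their undersides at z = 170 mm and z = 1629 mm, flush with the posts' −y face. 7 pickets, each 68 mm wide, 23 mm thick and 1702 mm tall, are fixed to the +y face of the rails with their bottoms at z = 36 mm, spaced across the span with a 213 mm gap after the −x post and between neighbouring pickets, with 214 mm left before the +x post.


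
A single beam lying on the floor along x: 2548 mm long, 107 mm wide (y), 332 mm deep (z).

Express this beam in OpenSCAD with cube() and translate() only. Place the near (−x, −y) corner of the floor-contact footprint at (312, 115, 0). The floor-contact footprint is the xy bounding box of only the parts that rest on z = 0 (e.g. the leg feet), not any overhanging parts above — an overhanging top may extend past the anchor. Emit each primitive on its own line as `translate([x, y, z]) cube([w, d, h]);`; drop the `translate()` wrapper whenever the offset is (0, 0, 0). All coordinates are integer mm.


translate([312, 115, 0]) cube([2548, 107, 332]);


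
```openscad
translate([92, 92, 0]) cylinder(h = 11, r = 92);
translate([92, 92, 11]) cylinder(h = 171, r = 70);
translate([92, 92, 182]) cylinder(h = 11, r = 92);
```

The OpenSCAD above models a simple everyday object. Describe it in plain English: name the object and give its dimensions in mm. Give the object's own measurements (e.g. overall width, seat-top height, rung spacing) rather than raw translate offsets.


A spool: two coaxial disc flanges of radius 92 mm and thickness 11 mm, joined by a core cylinder of radius 70 mm and height 171 mm. The lower flange rests on z = 0 and the three cylinders share a vertical axis.


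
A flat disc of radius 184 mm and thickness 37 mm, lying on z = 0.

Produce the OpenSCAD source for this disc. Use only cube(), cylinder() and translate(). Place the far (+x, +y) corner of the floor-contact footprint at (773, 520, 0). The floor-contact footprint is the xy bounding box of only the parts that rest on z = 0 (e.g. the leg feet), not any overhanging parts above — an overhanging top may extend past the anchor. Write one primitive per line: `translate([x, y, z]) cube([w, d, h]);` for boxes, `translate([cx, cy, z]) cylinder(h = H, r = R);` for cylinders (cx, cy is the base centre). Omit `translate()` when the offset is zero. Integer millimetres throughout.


translate([589, 336, 0]) cylinder(h = 37, r = 184);


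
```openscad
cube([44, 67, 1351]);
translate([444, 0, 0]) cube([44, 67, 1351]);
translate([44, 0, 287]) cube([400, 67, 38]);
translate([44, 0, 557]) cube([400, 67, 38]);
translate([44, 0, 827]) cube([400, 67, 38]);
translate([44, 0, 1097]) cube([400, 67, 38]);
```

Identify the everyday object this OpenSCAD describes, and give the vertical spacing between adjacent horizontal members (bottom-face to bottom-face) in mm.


A ladder. The rung spacing is 270 mm.

Two tall 44×67 posts with 4 short bars between them — a ladder. Adjacent rungs sit at z = 287 and z = 557, so the spacing is 557 − 287 = 270 mm.


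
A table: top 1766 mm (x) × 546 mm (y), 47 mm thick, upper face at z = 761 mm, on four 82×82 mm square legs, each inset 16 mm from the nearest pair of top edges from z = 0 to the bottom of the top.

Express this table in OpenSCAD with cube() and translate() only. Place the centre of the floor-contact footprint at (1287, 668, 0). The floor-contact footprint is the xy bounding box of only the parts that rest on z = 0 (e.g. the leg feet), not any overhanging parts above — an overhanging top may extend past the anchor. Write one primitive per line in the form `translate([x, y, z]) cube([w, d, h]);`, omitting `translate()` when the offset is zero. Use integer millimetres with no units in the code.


// leg_h = 761 - 47 = 714
translate([404, 395, 714]) cube([1766, 546, 47]);
translate([420, 411, 0]) cube([82, 82, 714]);
translate([2072, 411, 0]) cube([82, 82, 714]);
translate([420, 843, 0]) cube([82, 82, 714]);
translate([2072, 843, 0]) cube([82, 82, 714]);


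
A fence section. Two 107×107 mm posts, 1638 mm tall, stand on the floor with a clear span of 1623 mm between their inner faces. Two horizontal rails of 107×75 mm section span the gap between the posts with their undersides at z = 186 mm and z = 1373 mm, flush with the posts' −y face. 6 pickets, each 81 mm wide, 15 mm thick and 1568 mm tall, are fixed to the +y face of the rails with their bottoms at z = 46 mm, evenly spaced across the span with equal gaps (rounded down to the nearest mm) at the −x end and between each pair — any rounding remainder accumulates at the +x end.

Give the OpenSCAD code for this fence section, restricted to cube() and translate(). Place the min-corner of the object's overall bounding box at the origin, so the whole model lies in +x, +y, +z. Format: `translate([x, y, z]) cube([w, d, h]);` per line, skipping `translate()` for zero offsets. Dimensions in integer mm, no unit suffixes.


cube([107, 107, 1638]);
translate([1730, 0, 0]) cube([107, 107, 1638]);
translate([107, 0, 186]) cube([1623, 107, 75]);
translate([107, 0, 1373]) cube([1623, 107, 75]);
translate([269, 107, 46]) cube([81, 15, 1568]);
translate([512, 107, 46]) cube([81, 15, 1568]);
translate([755, 107, 46]) cube([81, 15, 1568]);
translate([998, 107, 46]) cube([81, 15, 1568]);
translate([1241, 107, 46]) cube([81, 15, 1568]);
translate([1484, 107, 46]) cube([81, 15, 1568]);


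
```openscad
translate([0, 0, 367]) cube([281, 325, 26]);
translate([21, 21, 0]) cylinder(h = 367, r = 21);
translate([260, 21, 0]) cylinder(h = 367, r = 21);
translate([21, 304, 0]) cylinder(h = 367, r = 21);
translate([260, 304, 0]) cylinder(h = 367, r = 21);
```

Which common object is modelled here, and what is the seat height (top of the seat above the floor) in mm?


A stool. The seat height is 393 mm.

A 281×325×26 slab at z = 367 on four corner cylinders — a stool. The seat top is 367 + 26 = 393 mm.


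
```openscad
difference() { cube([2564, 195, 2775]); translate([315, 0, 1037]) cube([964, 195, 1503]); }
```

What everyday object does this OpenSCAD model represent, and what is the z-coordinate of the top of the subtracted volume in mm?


A wall with a window opening. The window head height is 2540 mm.

A wall with a rectangular opening subtracted — a window. Sill at z = 1037, opening 1503 mm tall, so the head is at 1037 + 1503 = 2540 mm.


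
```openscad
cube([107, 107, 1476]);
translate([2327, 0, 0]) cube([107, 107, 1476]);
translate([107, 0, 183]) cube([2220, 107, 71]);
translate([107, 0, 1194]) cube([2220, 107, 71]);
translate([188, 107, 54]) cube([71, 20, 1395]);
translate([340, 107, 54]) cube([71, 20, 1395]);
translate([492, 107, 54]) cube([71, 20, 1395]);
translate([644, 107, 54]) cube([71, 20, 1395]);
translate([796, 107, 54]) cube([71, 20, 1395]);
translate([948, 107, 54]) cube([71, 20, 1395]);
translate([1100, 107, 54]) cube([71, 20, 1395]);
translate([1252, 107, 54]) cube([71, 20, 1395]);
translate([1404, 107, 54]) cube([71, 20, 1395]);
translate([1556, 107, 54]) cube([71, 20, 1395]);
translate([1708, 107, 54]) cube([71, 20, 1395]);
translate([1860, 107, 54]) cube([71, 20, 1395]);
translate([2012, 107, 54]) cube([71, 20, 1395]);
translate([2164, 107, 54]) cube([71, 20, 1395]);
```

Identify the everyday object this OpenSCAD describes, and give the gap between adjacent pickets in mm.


A fence section. The picket gap is 81 mm.

Two posts, two rails, 14 pickets — a fence section. Span 2220 mm holds 14 pickets of 71 mm with 15 equal gaps: ⌊(2220 − 14·71) / 15⌋ = 81 mm.


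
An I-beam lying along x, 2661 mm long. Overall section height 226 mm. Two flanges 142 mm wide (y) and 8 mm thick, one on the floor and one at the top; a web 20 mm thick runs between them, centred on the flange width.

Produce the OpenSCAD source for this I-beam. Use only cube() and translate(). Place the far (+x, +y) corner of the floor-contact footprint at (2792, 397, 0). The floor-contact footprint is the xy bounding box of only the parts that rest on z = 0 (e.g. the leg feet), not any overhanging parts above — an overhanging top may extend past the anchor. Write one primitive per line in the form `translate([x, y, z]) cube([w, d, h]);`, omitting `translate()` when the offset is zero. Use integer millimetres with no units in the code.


translate([131, 255, 0]) cube([2661, 142, 8]);
translate([131, 316, 8]) cube([2661, 20, 210]);
translate([131, 255, 218]) cube([2661, 142, 8]);


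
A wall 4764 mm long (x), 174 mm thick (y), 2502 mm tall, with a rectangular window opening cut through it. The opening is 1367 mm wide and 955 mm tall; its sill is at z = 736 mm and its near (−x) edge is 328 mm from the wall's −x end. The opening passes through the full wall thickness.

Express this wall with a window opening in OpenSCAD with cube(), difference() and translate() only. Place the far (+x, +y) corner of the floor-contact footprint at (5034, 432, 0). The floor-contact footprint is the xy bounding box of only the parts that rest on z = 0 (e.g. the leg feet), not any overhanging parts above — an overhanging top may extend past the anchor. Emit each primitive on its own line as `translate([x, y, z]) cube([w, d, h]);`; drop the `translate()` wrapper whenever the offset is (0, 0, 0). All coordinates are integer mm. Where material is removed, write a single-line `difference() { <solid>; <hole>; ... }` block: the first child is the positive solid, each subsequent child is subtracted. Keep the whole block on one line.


difference() { translate([270, 258, 0]) cube([4764, 174, 2502]); translate([598, 258, 736]) cube([1367, 174, 955]); }


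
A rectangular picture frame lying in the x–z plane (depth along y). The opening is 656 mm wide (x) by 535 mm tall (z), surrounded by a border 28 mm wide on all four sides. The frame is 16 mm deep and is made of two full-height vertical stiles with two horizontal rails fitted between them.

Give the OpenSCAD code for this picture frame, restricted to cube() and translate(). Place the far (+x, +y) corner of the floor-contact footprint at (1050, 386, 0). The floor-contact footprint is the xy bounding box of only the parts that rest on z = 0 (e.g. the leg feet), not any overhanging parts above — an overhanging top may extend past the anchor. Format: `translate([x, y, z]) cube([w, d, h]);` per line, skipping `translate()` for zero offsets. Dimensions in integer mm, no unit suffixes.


translate([338, 370, 0]) cube([28, 16, 591]);
translate([1022, 370, 0]) cube([28, 16, 591]);
translate([366, 370, 0]) cube([656, 16, 28]);
translate([366, 370, 563]) cube([656, 16, 28]);


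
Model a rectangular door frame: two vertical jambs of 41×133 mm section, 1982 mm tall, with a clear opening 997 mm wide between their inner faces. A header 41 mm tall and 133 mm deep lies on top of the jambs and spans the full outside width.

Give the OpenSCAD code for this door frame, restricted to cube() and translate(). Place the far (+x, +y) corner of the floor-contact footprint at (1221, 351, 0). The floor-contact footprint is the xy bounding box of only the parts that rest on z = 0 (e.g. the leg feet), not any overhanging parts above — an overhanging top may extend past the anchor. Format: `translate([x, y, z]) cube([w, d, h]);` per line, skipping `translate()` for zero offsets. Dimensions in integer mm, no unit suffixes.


translate([142, 218, 0]) cube([41, 133, 1982]);
translate([1180, 218, 0]) cube([41, 133, 1982]);
translate([142, 218, 1982]) cube([1079, 133, 41]);


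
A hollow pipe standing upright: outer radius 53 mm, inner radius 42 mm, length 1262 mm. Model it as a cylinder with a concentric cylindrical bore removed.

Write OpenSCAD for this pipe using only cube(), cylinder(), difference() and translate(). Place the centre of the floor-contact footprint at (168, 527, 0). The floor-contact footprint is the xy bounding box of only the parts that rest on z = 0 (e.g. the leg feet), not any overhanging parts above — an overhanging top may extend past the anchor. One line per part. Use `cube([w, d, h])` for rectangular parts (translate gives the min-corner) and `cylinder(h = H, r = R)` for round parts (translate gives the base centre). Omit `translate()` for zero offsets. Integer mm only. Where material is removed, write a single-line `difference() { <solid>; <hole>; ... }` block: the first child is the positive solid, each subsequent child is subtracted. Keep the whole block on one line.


difference() { translate([168, 527, 0]) cylinder(h = 1262, r = 53); translate([168, 527, 0]) cylinder(h = 1262, r = 42); }


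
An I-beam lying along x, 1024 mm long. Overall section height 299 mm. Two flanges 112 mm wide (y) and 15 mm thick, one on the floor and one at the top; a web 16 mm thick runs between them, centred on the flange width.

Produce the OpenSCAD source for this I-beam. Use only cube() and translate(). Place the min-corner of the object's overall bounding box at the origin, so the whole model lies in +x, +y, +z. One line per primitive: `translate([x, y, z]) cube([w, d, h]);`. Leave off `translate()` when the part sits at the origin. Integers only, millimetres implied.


cube([1024, 112, 15]);
translate([0, 48, 15]) cube([1024, 16, 269]);
translate([0, 0, 284]) cube([1024, 112, 15]);


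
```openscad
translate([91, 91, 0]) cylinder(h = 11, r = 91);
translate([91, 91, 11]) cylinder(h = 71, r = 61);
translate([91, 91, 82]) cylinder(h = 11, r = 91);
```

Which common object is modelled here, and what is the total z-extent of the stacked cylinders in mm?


A spool. The overall height is 93 mm.

Three coaxial cylinders, large–small–large — a spool. Two 11 mm flanges and a 71 mm core give 11 + 71 + 11 = 93 mm.


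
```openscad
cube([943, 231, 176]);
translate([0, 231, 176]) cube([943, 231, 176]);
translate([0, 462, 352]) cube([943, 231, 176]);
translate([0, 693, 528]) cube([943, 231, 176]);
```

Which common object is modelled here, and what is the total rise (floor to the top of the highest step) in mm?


A staircase. The total rise is 704 mm.

4 identical blocks, each offset up and back from the previous — a staircase. Each step is 176 mm tall and there are 4 of them, so the total rise is 4 × 176 = 704 mm.


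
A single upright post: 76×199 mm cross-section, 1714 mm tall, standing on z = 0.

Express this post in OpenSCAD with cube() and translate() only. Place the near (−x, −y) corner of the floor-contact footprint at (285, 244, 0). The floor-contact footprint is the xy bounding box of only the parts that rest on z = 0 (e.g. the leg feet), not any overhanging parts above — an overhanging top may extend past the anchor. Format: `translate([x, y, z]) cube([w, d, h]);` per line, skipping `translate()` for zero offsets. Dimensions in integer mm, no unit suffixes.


translate([285, 244, 0]) cube([76, 199, 1714]);


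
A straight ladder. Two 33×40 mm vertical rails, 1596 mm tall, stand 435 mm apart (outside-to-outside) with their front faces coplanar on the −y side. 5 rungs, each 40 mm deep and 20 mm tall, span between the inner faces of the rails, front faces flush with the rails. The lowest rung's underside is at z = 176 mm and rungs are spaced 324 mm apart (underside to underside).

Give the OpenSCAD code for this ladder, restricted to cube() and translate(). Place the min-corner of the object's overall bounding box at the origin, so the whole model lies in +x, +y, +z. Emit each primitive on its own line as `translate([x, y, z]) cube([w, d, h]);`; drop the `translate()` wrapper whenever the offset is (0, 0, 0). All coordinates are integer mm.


// rung span = 435 - 2*33 = 369
// rung[k] z = 176 + k*324
cube([33, 40, 1596]);
translate([402, 0, 0]) cube([33, 40, 1596]);
translate([33, 0, 176]) cube([369, 40, 20]);
translate([33, 0, 500]) cube([369, 40, 20]);
translate([33, 0, 824]) cube([369, 40, 20]);
translate([33, 0, 1148]) cube([369, 40, 20]);
translate([33, 0, 1472]) cube([369, 40, 20]);


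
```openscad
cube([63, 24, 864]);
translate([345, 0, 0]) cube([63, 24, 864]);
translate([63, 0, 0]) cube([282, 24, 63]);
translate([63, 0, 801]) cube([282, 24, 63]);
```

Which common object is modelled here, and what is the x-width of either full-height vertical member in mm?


A picture frame. The border width is 63 mm.

Four thin pieces enclosing a rectangular opening — a picture frame. The two full-height stiles are 864 mm tall; the top rail sits at z = 801 and is 63 mm tall, so the border above the opening is 864 − 801 = 63 mm, matching the stile x-width.
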